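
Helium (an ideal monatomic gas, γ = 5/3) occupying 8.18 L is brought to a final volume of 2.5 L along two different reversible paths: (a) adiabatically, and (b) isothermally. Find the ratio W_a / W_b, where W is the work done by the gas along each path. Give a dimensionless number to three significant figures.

W_a / W_b ≈ 1.52

Path (a) adiabatic: W = P₁V₁(1 − (V₁/V₂)^(γ−1))/(γ−1) → W_a/(P₁V₁) = -1.806.
Path (b) isothermal: W = P₁V₁ ln(V₂/V₁) → W_b/(P₁V₁) = -1.185.
W_a / W_b = -1.806 / -1.185 = 1.524.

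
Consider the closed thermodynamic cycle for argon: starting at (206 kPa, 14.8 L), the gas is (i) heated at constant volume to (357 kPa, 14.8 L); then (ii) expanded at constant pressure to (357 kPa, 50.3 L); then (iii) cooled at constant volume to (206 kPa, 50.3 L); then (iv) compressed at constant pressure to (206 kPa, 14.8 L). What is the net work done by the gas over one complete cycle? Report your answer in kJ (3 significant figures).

Constant-volume legs do no work.
W(ii) = (357)(50.3 − 14.8) = 12674 J; W(iv) = (206)(14.8 − 50.3) = -7313 J.
W_net = 12674 − 7313 = 5360 J (the clockwise enclosed area).

W_net ≈ 5.36 kJ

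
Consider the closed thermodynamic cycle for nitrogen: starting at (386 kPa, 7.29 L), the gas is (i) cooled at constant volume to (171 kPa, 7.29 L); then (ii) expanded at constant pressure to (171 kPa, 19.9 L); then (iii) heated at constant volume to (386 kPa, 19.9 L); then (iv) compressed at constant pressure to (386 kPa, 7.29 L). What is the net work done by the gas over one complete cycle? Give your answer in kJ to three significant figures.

W_net ≈ -2.71 kJ

Constant-volume legs do no work.
W(ii) = (171)(19.9 − 7.29) = 2156 J; W(iv) = (386)(7.29 − 19.9) = -4867 J.
W_net = 2156 − 4867 = -2711 J (the counter-clockwise enclosed area).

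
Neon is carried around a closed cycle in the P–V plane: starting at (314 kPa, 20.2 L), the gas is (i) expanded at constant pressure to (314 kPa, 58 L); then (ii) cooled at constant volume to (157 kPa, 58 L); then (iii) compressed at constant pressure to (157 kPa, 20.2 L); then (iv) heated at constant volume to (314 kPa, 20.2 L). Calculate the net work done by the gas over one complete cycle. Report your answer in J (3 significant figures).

Constant-volume legs do no work.
W(i) = (314)(58 − 20.2) = 11869 J; W(iii) = (157)(20.2 − 58) = -5935 J.
W_net = 11869 − 5935 = 5935 J (the clockwise enclosed area).

W_net ≈ 5930 J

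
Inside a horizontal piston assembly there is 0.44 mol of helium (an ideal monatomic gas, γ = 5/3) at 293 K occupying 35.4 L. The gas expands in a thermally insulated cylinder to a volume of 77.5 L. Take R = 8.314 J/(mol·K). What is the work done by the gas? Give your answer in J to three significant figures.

Adiabatic: TV^(γ−1) = const with γ = 5/3.
T₂ = T₁ (V₁/V₂)^(γ−1) = 293 × (35.4/77.5)^0.667 = 293 × 0.5931 = 173.8 K.
W_by = nCᵥ(T₁ − T₂) = (0.44)(12.47)(293 − 173.8) = 654.2 J.

W ≈ 654 J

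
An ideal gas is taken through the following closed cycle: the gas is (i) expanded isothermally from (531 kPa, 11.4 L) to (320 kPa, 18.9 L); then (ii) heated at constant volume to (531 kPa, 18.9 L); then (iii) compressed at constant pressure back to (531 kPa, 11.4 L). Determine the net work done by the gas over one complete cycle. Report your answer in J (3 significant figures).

Leg (i): W = PᵢVᵢ ln(V_f/Vᵢ) = (6053) ln(18.9/11.4) = 3060 J.
Leg (ii): W = 0.
Leg (iii): W = PΔV = (531)(11.4 − 18.9) = -3982 J.
W_net = 3060 − 3982 = -922.2 J.

W_net ≈ -922 J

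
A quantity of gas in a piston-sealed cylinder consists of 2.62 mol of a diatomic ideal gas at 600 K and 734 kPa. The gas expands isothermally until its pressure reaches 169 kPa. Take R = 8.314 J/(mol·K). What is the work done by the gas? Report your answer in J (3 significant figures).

Isothermal process: W = nRT ln(V₂/V₁) = nRT ln(P₁/P₂).
W = (2.62)(8.314)(600) × ln(734/169)
  = 13070 × ln(4.343) = 13070 × 1.469
W_by_gas = 19194 J.

W ≈ 19200 J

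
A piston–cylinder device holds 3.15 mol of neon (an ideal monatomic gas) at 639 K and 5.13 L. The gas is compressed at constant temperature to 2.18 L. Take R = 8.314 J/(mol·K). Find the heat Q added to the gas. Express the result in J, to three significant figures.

Q ≈ -14300 J

Isothermal ⇒ ΔU = 0, so Q = W = nRT ln(V₂/V₁).
Q = (3.15)(8.314)(639) ln(2.18/5.13) = 16735 × -0.8558 = -14321 J.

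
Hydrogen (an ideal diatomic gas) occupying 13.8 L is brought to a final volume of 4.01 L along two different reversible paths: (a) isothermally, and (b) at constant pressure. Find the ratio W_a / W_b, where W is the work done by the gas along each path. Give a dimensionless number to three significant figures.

Path (a) isothermal: W = P₁V₁ ln(V₂/V₁) → W_a/(P₁V₁) = -1.236.
Path (b) isobaric: W = P₁(V₂ − V₁) → W_b/(P₁V₁) = -0.7094.
W_a / W_b = -1.236 / -0.7094 = 1.742.

W_a / W_b ≈ 1.74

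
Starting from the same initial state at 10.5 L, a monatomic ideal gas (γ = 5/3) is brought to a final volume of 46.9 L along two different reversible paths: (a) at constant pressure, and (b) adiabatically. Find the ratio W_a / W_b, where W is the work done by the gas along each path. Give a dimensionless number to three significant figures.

Path (a) isobaric: W = P₁(V₂ − V₁) → W_a/(P₁V₁) = 3.467.
Path (b) adiabatic: W = P₁V₁(1 − (V₁/V₂)^(γ−1))/(γ−1) → W_b/(P₁V₁) = 0.9469.
W_a / W_b = 3.467 / 0.9469 = 3.661.

W_a / W_b ≈ 3.66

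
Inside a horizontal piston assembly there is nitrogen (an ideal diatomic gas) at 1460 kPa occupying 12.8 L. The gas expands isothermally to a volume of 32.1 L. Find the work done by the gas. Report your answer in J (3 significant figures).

W ≈ 17200 J

Isothermal: W = nRT ln(V₂/V₁) = P₁V₁ ln(V₂/V₁).
P₁V₁ = (1460 kPa)(12.8 L) = 18688 J.
W = 18688 × ln(32.1/12.8) = 18688 × 0.9194
W_by_gas = 17182 J.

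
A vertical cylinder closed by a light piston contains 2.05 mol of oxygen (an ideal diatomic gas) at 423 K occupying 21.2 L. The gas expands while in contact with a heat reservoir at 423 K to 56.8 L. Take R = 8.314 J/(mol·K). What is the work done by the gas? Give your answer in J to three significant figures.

W ≈ 7110 J

Isothermal: W = nRT ln(V₂/V₁).
W = (2.05)(8.314)(423) × ln(56.8/21.2)
  = 7209 × 0.9855
W_by_gas = 7105 J.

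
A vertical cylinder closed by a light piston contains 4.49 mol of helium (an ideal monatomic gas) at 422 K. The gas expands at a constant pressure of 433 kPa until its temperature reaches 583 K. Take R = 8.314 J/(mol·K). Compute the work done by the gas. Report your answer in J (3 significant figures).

Isobaric: W = P ΔV = nR ΔT.
W = (4.49)(8.314)(583 − 422) = 6010 J.

W ≈ 6010 J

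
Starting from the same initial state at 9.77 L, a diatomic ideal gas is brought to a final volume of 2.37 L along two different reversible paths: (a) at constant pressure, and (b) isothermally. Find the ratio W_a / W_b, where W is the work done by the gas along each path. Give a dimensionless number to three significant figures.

Path (a) isobaric: W = P₁(V₂ − V₁) → W_a/(P₁V₁) = -0.7574.
Path (b) isothermal: W = P₁V₁ ln(V₂/V₁) → W_b/(P₁V₁) = -1.416.
W_a / W_b = -0.7574 / -1.416 = 0.5347.

W_a / W_b ≈ 0.535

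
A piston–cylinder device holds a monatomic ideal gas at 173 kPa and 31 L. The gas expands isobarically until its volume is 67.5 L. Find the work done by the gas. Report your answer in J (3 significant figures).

W ≈ 6310 J

Isobaric: W = P ΔV.
W = (173 kPa)(67.5 − 31 L) = (173)(36.5) = 6314 J.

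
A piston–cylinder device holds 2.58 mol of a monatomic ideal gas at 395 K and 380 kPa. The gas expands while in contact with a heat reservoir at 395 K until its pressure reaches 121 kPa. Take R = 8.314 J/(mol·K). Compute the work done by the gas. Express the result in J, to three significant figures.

Isothermal process: W = nRT ln(V₂/V₁) = nRT ln(P₁/P₂).
W = (2.58)(8.314)(395) × ln(380/121)
  = 8473 × ln(3.14) = 8473 × 1.144
W_by_gas = 9696 J.

W ≈ 9700 J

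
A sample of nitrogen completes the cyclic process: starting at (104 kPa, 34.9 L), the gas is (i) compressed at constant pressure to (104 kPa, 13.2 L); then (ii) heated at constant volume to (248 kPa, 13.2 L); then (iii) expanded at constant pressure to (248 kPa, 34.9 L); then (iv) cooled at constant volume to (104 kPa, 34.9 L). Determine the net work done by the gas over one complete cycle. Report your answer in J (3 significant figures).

W_net ≈ 3120 J

Constant-volume legs do no work.
W(i) = (104)(13.2 − 34.9) = -2257 J; W(iii) = (248)(34.9 − 13.2) = 5382 J.
W_net = -2257 + 5382 = 3125 J (the clockwise enclosed area).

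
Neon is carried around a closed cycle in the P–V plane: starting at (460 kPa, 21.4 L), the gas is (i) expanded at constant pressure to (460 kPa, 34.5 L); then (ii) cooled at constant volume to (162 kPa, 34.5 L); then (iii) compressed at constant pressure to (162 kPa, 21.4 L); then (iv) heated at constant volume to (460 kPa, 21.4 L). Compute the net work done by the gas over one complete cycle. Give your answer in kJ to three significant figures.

Constant-volume legs do no work.
W(i) = (460)(34.5 − 21.4) = 6026 J; W(iii) = (162)(21.4 − 34.5) = -2122 J.
W_net = 6026 − 2122 = 3904 J (the clockwise enclosed area).

W_net ≈ 3.90 kJ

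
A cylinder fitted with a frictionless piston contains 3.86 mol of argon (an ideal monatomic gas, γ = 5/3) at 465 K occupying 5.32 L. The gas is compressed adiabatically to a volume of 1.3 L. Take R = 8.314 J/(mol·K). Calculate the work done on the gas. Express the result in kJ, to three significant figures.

W ≈ 34.9 kJ

Adiabatic: TV^(γ−1) = const with γ = 5/3.
T₂ = T₁ (V₁/V₂)^(γ−1) = 465 × (5.32/1.3)^0.667 = 465 × 2.558 = 1190 K.
W_by = nCᵥ(T₁ − T₂) = (3.86)(12.47)(465 − 1190) = -34885 J.
Work on gas = −W_by = 34885 J.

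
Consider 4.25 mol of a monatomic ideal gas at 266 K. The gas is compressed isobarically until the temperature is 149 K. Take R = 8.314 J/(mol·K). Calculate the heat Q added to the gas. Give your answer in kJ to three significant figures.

Q ≈ -10.3 kJ

Isobaric: W = nRΔT = (4.25)(8.314)(-117) = -4134 J.
ΔU = nCᵥΔT with Cᵥ = 3R/2: ΔU = (4.25)(12.47)(-117) = -6201 J.
Q = ΔU + W = -6201 − 4134 = -10335 J.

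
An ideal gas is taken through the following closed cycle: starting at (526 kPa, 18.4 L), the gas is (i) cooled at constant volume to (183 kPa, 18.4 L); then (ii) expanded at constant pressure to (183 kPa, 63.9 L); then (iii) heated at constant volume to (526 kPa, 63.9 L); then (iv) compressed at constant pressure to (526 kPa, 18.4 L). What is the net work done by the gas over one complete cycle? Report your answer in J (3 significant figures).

W_net ≈ -15600 J

Constant-volume legs do no work.
W(ii) = (183)(63.9 − 18.4) = 8326 J; W(iv) = (526)(18.4 − 63.9) = -23933 J.
W_net = 8326 − 23933 = -15606 J (the counter-clockwise enclosed area).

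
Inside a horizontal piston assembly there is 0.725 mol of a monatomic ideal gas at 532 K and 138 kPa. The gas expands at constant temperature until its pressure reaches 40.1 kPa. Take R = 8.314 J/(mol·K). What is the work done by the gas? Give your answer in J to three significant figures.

Isothermal process: W = nRT ln(V₂/V₁) = nRT ln(P₁/P₂).
W = (0.725)(8.314)(532) × ln(138/40.1)
  = 3207 × ln(3.441) = 3207 × 1.236
W_by_gas = 3963 J.

W ≈ 3960 J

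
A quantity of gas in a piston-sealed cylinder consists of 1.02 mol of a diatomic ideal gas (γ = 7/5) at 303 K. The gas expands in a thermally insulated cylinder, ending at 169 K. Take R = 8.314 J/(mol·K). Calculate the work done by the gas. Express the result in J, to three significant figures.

Adiabatic ⇒ Q = 0, so W_by = −ΔU = nCᵥ(T₁ − T₂).
Cᵥ = 5R/2 = 20.79 J/(mol·K).
W = (1.02)(20.79)(303 − 169) = 2841 J.

W ≈ 2840 J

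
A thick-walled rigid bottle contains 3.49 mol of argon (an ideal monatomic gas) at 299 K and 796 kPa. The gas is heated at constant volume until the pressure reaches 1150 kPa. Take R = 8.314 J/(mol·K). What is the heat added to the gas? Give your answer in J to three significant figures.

Q ≈ 5790 J

Constant volume ⇒ W = 0, so Q = ΔU = nCᵥΔT with Cᵥ = 3R/2 = 12.47 J/(mol·K).
At constant V, T₂/T₁ = P₂/P₁ ⇒ ΔT = T₁(P₂/P₁ − 1) = 299·(1150/796 − 1) = 133 K.
ΔU = (3.49)(12.47)(133) = 5787 J.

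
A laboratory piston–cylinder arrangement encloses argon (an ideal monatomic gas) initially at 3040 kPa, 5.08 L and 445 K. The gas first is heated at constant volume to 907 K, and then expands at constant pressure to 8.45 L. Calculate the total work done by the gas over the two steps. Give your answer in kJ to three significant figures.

Step 1 (isochoric): W = 0 (constant volume).
After step 1: P = 6196 kPa (V unchanged).
Step 2 (isobaric): W = PΔV = (6196 kPa)(8.45 − 5.08 L) = 20881 J.
W_total = 0 + 20881 = 20881 J.

W_total ≈ 20.9 kJ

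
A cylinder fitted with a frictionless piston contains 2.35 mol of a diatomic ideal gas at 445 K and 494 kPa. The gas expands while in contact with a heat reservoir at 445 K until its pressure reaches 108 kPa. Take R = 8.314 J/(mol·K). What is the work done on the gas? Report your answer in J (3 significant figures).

Isothermal process: W = nRT ln(V₂/V₁) = nRT ln(P₁/P₂).
W = (2.35)(8.314)(445) × ln(494/108)
  = 8694 × ln(4.574) = 8694 × 1.52
W_by_gas = 13219 J; work on gas = −W_by = -13219 J.

W ≈ -13200 J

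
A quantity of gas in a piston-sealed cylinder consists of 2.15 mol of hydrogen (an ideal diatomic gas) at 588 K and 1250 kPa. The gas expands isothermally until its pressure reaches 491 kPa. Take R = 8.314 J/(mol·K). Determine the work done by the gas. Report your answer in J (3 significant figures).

Isothermal process: W = nRT ln(V₂/V₁) = nRT ln(P₁/P₂).
W = (2.15)(8.314)(588) × ln(1250/491)
  = 10511 × ln(2.546) = 10511 × 0.9345
W_by_gas = 9822 J.

W ≈ 9820 J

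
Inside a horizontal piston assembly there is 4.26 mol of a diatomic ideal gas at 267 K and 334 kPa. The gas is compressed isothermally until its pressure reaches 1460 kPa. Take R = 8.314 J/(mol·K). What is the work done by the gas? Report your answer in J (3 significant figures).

W ≈ -13900 J

Isothermal process: W = nRT ln(V₂/V₁) = nRT ln(P₁/P₂).
W = (4.26)(8.314)(267) × ln(334/1460)
  = 9457 × ln(0.2288) = 9457 × -1.475
W_by_gas = -13949 J.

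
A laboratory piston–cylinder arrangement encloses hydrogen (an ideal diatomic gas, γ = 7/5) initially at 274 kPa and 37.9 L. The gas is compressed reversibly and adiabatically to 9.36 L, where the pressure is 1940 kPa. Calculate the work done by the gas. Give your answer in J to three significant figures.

Adiabatic: W = (P₁V₁ − P₂V₂)/(γ − 1) with γ = 7/5.
P₁V₁ = 10385 J, P₂V₂ = 18158 J.
W = (10385 − 18158) / 0.4 = -19434 J.

W ≈ -19400 J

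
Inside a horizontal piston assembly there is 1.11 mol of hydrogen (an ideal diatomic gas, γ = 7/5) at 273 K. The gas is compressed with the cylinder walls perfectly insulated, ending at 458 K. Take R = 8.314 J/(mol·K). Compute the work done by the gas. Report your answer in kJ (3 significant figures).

Adiabatic ⇒ Q = 0, so W_by = −ΔU = nCᵥ(T₁ − T₂).
Cᵥ = 5R/2 = 20.79 J/(mol·K).
W = (1.11)(20.79)(273 − 458) = -4268 J.

W ≈ -4.27 kJ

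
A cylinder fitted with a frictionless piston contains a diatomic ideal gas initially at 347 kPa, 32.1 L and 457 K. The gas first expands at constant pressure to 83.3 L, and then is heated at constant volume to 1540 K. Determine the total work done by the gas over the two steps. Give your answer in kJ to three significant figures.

Step 1 (isobaric): W = PΔV = (347 kPa)(83.3 − 32.1 L) = 17766 J.
Step 2 (isochoric): W = 0 (constant volume).
W_total = 17766 + 0 = 17766 J.

W_total ≈ 17.8 kJ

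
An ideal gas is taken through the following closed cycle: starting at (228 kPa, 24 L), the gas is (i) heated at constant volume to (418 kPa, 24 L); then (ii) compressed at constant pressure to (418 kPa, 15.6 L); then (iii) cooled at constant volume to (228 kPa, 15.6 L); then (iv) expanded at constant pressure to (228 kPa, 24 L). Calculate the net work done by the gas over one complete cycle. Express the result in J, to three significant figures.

Constant-volume legs do no work.
W(ii) = (418)(15.6 − 24) = -3511 J; W(iv) = (228)(24 − 15.6) = 1915 J.
W_net = -3511 + 1915 = -1596 J (the counter-clockwise enclosed area).

W_net ≈ -1600 J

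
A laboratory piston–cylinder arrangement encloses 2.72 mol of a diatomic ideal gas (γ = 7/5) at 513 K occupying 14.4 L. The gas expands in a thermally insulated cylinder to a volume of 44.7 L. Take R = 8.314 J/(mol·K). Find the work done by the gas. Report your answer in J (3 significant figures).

Adiabatic: TV^(γ−1) = const with γ = 7/5.
T₂ = T₁ (V₁/V₂)^(γ−1) = 513 × (14.4/44.7)^0.4 = 513 × 0.6357 = 326.1 K.
W_by = nCᵥ(T₁ − T₂) = (2.72)(20.79)(513 − 326.1) = 10567 J.

W ≈ 10600 J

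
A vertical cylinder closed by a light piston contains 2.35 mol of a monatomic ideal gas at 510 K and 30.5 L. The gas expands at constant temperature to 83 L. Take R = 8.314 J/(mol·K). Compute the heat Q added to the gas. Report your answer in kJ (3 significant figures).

Q ≈ 9.98 kJ

Isothermal ⇒ ΔU = 0, so Q = W = nRT ln(V₂/V₁).
Q = (2.35)(8.314)(510) ln(83/30.5) = 9964 × 1.001 = 9975 J.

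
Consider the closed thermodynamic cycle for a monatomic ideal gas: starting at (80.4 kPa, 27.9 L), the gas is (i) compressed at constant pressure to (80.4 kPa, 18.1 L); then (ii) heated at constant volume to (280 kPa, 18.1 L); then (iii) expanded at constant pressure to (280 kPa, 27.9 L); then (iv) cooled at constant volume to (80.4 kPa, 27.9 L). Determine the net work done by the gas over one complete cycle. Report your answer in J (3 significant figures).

W_net ≈ 1960 J

Constant-volume legs do no work.
W(i) = (80.4)(18.1 − 27.9) = -787.9 J; W(iii) = (280)(27.9 − 18.1) = 2744 J.
W_net = -787.9 + 2744 = 1956 J (the clockwise enclosed area).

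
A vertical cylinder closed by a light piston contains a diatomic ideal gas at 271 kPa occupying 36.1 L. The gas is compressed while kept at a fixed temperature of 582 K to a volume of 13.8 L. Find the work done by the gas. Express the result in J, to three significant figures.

Isothermal: W = nRT ln(V₂/V₁) = P₁V₁ ln(V₂/V₁).
P₁V₁ = (271 kPa)(36.1 L) = 9783 J.
W = 9783 × ln(13.8/36.1) = 9783 × -0.9616
W_by_gas = -9408 J.

W ≈ -9410 J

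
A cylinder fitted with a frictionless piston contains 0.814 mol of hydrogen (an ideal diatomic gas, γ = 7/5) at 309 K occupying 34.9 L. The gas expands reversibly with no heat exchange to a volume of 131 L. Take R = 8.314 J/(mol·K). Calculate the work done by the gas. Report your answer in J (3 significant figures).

Adiabatic: TV^(γ−1) = const with γ = 7/5.
T₂ = T₁ (V₁/V₂)^(γ−1) = 309 × (34.9/131)^0.4 = 309 × 0.5891 = 182 K.
W_by = nCᵥ(T₁ − T₂) = (0.814)(20.79)(309 − 182) = 2148 J.

W ≈ 2150 J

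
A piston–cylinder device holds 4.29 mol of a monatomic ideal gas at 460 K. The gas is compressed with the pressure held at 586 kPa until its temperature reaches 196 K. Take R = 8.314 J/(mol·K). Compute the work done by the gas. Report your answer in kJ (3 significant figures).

W ≈ -9.42 kJ

Isobaric: W = P ΔV = nR ΔT.
W = (4.29)(8.314)(196 − 460) = -9416 J.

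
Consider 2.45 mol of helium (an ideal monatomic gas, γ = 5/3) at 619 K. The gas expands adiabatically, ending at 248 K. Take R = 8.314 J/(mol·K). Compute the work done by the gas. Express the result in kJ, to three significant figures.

Adiabatic ⇒ Q = 0, so W_by = −ΔU = nCᵥ(T₁ − T₂).
Cᵥ = 3R/2 = 12.47 J/(mol·K).
W = (2.45)(12.47)(619 − 248) = 11336 J.

W ≈ 11.3 kJ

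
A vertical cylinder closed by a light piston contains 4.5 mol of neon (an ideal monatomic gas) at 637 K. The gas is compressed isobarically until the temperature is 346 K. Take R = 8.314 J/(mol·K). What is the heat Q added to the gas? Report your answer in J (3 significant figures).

Isobaric: W = nRΔT = (4.5)(8.314)(-291) = -10887 J.
ΔU = nCᵥΔT with Cᵥ = 3R/2: ΔU = (4.5)(12.47)(-291) = -16331 J.
Q = ΔU + W = -16331 − 10887 = -27218 J.

Q ≈ -27200 J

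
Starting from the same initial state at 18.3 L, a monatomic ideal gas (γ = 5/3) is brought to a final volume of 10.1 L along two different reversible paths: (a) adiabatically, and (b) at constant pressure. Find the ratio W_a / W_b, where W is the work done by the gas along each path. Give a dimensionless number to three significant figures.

W_a / W_b ≈ 1.63

Path (a) adiabatic: W = P₁V₁(1 − (V₁/V₂)^(γ−1))/(γ−1) → W_a/(P₁V₁) = -0.7293.
Path (b) isobaric: W = P₁(V₂ − V₁) → W_b/(P₁V₁) = -0.4481.
W_a / W_b = -0.7293 / -0.4481 = 1.628.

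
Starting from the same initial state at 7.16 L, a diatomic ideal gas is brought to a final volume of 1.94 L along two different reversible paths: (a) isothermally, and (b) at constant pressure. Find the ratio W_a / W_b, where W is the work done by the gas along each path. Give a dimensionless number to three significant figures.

Path (a) isothermal: W = P₁V₁ ln(V₂/V₁) → W_a/(P₁V₁) = -1.306.
Path (b) isobaric: W = P₁(V₂ − V₁) → W_b/(P₁V₁) = -0.7291.
W_a / W_b = -1.306 / -0.7291 = 1.791.

W_a / W_b ≈ 1.79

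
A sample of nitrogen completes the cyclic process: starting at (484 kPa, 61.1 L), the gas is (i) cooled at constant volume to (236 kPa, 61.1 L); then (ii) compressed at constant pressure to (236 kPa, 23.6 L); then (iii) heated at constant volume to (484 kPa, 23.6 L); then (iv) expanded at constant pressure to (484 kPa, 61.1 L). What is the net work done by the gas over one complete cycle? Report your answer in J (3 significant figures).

Constant-volume legs do no work.
W(ii) = (236)(23.6 − 61.1) = -8850 J; W(iv) = (484)(61.1 − 23.6) = 18150 J.
W_net = -8850 + 18150 = 9300 J (the clockwise enclosed area).

W_net ≈ 9300 J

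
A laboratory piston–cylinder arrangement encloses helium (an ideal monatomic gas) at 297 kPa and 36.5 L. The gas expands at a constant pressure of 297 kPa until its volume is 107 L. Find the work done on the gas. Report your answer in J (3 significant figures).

W ≈ -20900 J

Isobaric: W = P ΔV.
W = (297 kPa)(107 − 36.5 L) = (297)(70.5) = 20938 J.
Work on gas = −W_by = -20938 J.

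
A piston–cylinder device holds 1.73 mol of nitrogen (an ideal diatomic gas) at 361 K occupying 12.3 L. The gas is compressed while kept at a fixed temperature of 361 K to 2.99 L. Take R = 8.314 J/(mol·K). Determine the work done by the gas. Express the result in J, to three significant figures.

W ≈ -7340 J

Isothermal: W = nRT ln(V₂/V₁).
W = (1.73)(8.314)(361) × ln(2.99/12.3)
  = 5192 × -1.414
W_by_gas = -7344 J.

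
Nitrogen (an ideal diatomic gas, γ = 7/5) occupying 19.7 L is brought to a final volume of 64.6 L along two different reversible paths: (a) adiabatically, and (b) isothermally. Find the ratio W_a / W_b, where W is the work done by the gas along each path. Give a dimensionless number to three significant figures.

Path (a) adiabatic: W = P₁V₁(1 − (V₁/V₂)^(γ−1))/(γ−1) → W_a/(P₁V₁) = 0.9453.
Path (b) isothermal: W = P₁V₁ ln(V₂/V₁) → W_b/(P₁V₁) = 1.188.
W_a / W_b = 0.9453 / 1.188 = 0.796.

W_a / W_b ≈ 0.796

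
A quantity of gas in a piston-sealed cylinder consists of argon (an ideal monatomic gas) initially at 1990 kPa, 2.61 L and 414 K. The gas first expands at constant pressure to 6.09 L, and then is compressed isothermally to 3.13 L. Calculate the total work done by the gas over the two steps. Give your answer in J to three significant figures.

W_total ≈ -1140 J

Step 1 (isobaric): W = PΔV = (1990 kPa)(6.09 − 2.61 L) = 6925 J.
After step 1: P = 1990 kPa, V = 6.09 L, T = 966 K.
Step 2 (isothermal): W = P₁V₁ ln(V₂/V₁) = (12119) ln(3.13/6.09) = -8067 J.
W_total = 6925 − 8067 = -1141 J.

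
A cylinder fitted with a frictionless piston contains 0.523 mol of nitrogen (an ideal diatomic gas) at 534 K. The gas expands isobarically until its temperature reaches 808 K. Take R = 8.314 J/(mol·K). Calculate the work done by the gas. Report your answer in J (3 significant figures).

Isobaric: W = P ΔV = nR ΔT.
W = (0.523)(8.314)(808 − 534) = 1191 J.

W ≈ 1190 J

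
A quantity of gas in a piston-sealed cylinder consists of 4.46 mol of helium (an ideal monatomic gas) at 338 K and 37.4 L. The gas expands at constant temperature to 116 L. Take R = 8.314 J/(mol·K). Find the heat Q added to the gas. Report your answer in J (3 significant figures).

Isothermal ⇒ ΔU = 0, so Q = W = nRT ln(V₂/V₁).
Q = (4.46)(8.314)(338) ln(116/37.4) = 12533 × 1.132 = 14187 J.

Q ≈ 14200 J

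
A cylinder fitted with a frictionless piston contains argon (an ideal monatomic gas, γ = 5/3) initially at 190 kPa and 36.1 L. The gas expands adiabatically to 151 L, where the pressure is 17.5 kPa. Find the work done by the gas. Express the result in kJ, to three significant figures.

Adiabatic: W = (P₁V₁ − P₂V₂)/(γ − 1) with γ = 5/3.
P₁V₁ = 6859 J, P₂V₂ = 2642 J.
W = (6859 − 2642) / 0.6667 = 6325 J.

W ≈ 6.32 kJ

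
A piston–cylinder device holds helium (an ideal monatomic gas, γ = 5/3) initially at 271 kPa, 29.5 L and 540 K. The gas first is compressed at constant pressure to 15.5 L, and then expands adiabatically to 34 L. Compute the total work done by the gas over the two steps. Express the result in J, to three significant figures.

W_total ≈ -1230 J

Step 1 (isobaric): W = PΔV = (271 kPa)(15.5 − 29.5 L) = -3794 J.
After step 1: P = 271 kPa, V = 15.5 L, T = 283.7 K.
Step 2 (adiabatic): W = (P₁V₁ − P₂V₂)/(γ−1) = (4200 − 2488)/0.667 = 2569 J.
W_total = -3794 + 2569 = -1225 J.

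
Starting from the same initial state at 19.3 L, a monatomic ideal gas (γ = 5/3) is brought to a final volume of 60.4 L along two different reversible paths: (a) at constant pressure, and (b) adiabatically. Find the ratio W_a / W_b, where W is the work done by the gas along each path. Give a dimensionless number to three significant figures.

Path (a) isobaric: W = P₁(V₂ − V₁) → W_a/(P₁V₁) = 2.13.
Path (b) adiabatic: W = P₁V₁(1 − (V₁/V₂)^(γ−1))/(γ−1) → W_b/(P₁V₁) = 0.7989.
W_a / W_b = 2.13 / 0.7989 = 2.666.

W_a / W_b ≈ 2.67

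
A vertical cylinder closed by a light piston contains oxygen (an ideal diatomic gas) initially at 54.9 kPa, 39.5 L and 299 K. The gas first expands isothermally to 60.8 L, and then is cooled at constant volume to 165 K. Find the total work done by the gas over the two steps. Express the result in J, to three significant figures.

W_total ≈ 935 J

Step 1 (isothermal): W = P₁V₁ ln(V₂/V₁) = (2169) ln(60.8/39.5) = 935.3 J.
Step 2 (isochoric): W = 0 (constant volume).
W_total = 935.3 + 0 = 935.3 J.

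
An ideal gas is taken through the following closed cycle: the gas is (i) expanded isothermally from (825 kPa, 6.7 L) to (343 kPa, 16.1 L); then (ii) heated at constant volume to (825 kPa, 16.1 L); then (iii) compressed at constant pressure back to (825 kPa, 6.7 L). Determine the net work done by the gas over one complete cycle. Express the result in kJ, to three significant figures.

Leg (i): W = PᵢVᵢ ln(V_f/Vᵢ) = (5528) ln(16.1/6.7) = 4846 J.
Leg (ii): W = 0.
Leg (iii): W = PΔV = (825)(6.7 − 16.1) = -7755 J.
W_net = 4846 − 7755 = -2909 J.

W_net ≈ -2.91 kJ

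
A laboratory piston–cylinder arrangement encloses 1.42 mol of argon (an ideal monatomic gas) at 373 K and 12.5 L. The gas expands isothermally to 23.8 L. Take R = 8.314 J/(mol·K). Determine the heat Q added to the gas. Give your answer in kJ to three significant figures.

Isothermal ⇒ ΔU = 0, so Q = W = nRT ln(V₂/V₁).
Q = (1.42)(8.314)(373) ln(23.8/12.5) = 4404 × 0.644 = 2836 J.

Q ≈ 2.84 kJ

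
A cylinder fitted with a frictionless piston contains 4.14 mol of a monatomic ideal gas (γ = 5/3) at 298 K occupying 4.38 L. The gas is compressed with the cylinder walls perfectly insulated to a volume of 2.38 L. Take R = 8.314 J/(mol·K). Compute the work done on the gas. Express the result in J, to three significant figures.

W ≈ 7720 J

Adiabatic: TV^(γ−1) = const with γ = 5/3.
T₂ = T₁ (V₁/V₂)^(γ−1) = 298 × (4.38/2.38)^0.667 = 298 × 1.502 = 447.5 K.
W_by = nCᵥ(T₁ − T₂) = (4.14)(12.47)(298 − 447.5) = -7720 J.
Work on gas = −W_by = 7720 J.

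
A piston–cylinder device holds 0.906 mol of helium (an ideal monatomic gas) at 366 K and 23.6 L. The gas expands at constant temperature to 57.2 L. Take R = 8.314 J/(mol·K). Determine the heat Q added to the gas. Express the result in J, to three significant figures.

Isothermal ⇒ ΔU = 0, so Q = W = nRT ln(V₂/V₁).
Q = (0.906)(8.314)(366) ln(57.2/23.6) = 2757 × 0.8853 = 2441 J.

Q ≈ 2440 J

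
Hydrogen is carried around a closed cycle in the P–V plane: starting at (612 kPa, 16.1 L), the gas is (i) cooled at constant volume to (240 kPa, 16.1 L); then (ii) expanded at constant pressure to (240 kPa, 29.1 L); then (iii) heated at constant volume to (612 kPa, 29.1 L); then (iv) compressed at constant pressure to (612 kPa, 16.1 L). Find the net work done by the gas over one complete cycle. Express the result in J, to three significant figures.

Constant-volume legs do no work.
W(ii) = (240)(29.1 − 16.1) = 3120 J; W(iv) = (612)(16.1 − 29.1) = -7956 J.
W_net = 3120 − 7956 = -4836 J (the counter-clockwise enclosed area).

W_net ≈ -4840 J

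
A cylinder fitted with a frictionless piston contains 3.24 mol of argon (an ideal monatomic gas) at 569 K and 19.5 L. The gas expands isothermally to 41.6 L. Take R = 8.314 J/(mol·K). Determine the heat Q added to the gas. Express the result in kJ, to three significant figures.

Isothermal ⇒ ΔU = 0, so Q = W = nRT ln(V₂/V₁).
Q = (3.24)(8.314)(569) ln(41.6/19.5) = 15327 × 0.7577 = 11613 J.

Q ≈ 11.6 kJ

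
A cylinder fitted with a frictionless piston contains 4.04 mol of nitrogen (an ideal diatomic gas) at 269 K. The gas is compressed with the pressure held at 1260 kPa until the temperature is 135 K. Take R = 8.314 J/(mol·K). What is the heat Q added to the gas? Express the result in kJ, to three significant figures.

Q ≈ -15.8 kJ

Isobaric: W = nRΔT = (4.04)(8.314)(-134) = -4501 J.
ΔU = nCᵥΔT with Cᵥ = 5R/2: ΔU = (4.04)(20.79)(-134) = -11252 J.
Q = ΔU + W = -11252 − 4501 = -15753 J.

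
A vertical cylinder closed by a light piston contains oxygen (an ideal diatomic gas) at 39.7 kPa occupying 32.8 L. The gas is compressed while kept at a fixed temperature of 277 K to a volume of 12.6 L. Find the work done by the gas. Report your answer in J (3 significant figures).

W ≈ -1250 J

Isothermal: W = nRT ln(V₂/V₁) = P₁V₁ ln(V₂/V₁).
P₁V₁ = (39.7 kPa)(32.8 L) = 1302 J.
W = 1302 × ln(12.6/32.8) = 1302 × -0.9567
W_by_gas = -1246 J.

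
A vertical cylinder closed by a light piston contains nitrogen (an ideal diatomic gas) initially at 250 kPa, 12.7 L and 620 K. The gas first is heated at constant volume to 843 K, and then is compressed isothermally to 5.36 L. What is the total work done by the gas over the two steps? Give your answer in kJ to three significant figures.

W_total ≈ -3.72 kJ

Step 1 (isochoric): W = 0 (constant volume).
After step 1: P = 339.9 kPa (V unchanged).
Step 2 (isothermal): W = P₁V₁ ln(V₂/V₁) = (4317) ln(5.36/12.7) = -3724 J.
W_total = 0 − 3724 = -3724 J.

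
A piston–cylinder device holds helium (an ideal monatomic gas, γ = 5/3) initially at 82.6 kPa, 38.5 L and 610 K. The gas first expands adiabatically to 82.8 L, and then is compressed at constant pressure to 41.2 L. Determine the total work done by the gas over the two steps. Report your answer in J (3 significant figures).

W_total ≈ 948 J

Step 1 (adiabatic): W = (P₁V₁ − P₂V₂)/(γ−1) = (3180 − 1909)/0.667 = 1907 J.
After step 1: P = 23.05 kPa, V = 82.8 L, T = 366.1 K.
Step 2 (isobaric): W = PΔV = (23.05 kPa)(41.2 − 82.8 L) = -958.9 J.
W_total = 1907 − 958.9 = 948.2 J.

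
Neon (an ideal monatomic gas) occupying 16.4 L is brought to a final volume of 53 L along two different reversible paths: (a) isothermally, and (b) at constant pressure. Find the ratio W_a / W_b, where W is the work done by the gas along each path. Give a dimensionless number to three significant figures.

W_a / W_b ≈ 0.526

Path (a) isothermal: W = P₁V₁ ln(V₂/V₁) → W_a/(P₁V₁) = 1.173.
Path (b) isobaric: W = P₁(V₂ − V₁) → W_b/(P₁V₁) = 2.232.
W_a / W_b = 1.173 / 2.232 = 0.5256.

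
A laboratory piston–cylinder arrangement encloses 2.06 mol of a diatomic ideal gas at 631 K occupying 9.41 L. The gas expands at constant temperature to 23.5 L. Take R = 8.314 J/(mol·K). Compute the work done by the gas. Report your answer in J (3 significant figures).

Isothermal: W = nRT ln(V₂/V₁).
W = (2.06)(8.314)(631) × ln(23.5/9.41)
  = 10807 × 0.9152
W_by_gas = 9891 J.

W ≈ 9890 J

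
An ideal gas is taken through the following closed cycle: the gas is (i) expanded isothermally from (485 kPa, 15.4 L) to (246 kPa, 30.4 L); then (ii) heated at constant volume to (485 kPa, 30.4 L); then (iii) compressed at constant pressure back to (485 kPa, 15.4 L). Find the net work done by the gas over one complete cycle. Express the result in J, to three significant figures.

Leg (i): W = PᵢVᵢ ln(V_f/Vᵢ) = (7469) ln(30.4/15.4) = 5079 J.
Leg (ii): W = 0.
Leg (iii): W = PΔV = (485)(15.4 − 30.4) = -7275 J.
W_net = 5079 − 7275 = -2196 J.

W_net ≈ -2200 J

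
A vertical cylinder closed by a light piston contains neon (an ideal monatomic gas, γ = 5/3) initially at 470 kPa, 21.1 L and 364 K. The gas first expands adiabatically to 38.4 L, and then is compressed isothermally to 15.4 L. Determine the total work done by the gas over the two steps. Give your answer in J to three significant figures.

W_total ≈ -1180 J

Step 1 (adiabatic): W = (P₁V₁ − P₂V₂)/(γ−1) = (9917 − 6653)/0.667 = 4896 J.
After step 1: P = 173.3 kPa, V = 38.4 L, T = 244.2 K.
Step 2 (isothermal): W = P₁V₁ ln(V₂/V₁) = (6653) ln(15.4/38.4) = -6079 J.
W_total = 4896 − 6079 = -1183 J.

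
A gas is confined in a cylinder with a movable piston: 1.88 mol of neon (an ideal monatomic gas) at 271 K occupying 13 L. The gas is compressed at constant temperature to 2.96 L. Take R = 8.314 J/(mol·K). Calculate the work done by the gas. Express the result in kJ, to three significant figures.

W ≈ -6.27 kJ

Isothermal: W = nRT ln(V₂/V₁).
W = (1.88)(8.314)(271) × ln(2.96/13)
  = 4236 × -1.48
W_by_gas = -6268 J.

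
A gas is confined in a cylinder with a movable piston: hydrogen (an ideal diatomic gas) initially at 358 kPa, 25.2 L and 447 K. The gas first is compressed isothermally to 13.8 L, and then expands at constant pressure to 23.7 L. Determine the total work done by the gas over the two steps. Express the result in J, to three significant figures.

W_total ≈ 1040 J

Step 1 (isothermal): W = P₁V₁ ln(V₂/V₁) = (9022) ln(13.8/25.2) = -5433 J.
After step 1: P = 653.7 kPa, V = 13.8 L, T = 447 K.
Step 2 (isobaric): W = PΔV = (653.7 kPa)(23.7 − 13.8 L) = 6472 J.
W_total = -5433 + 6472 = 1039 J.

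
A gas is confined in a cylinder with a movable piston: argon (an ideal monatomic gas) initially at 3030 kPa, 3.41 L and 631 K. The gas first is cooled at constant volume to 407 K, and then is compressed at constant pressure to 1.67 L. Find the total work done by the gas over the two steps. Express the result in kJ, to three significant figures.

Step 1 (isochoric): W = 0 (constant volume).
After step 1: P = 1954 kPa (V unchanged).
Step 2 (isobaric): W = PΔV = (1954 kPa)(1.67 − 3.41 L) = -3401 J.
W_total = 0 − 3401 = -3401 J.

W_total ≈ -3.40 kJ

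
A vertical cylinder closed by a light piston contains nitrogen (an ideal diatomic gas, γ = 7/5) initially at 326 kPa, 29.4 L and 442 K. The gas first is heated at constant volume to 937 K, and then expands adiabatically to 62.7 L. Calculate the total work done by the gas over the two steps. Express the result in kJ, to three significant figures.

Step 1 (isochoric): W = 0 (constant volume).
After step 1: P = 691.1 kPa (V unchanged).
Step 2 (adiabatic): W = (P₁V₁ − P₂V₂)/(γ−1) = (20318 − 15008)/0.4 = 13276 J.
W_total = 0 + 13276 = 13276 J.

W_total ≈ 13.3 kJ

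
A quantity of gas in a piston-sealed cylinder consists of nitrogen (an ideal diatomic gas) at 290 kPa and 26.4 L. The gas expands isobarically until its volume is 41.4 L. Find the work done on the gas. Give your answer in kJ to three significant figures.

W ≈ -4.35 kJ

Isobaric: W = P ΔV.
W = (290 kPa)(41.4 − 26.4 L) = (290)(15) = 4350 J.
Work on gas = −W_by = -4350 J.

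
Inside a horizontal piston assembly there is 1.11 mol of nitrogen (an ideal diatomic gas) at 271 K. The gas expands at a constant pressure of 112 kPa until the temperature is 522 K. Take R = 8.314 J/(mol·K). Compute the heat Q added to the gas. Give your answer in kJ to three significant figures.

Isobaric: W = nRΔT = (1.11)(8.314)(251) = 2316 J.
ΔU = nCᵥΔT with Cᵥ = 5R/2: ΔU = (1.11)(20.79)(251) = 5791 J.
Q = ΔU + W = 5791 + 2316 = 8107 J.

Q ≈ 8.11 kJ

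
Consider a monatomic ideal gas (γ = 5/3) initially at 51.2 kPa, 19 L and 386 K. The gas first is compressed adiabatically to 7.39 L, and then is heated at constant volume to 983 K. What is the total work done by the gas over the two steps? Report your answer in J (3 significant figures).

W_total ≈ -1280 J

Step 1 (adiabatic): W = (P₁V₁ − P₂V₂)/(γ−1) = (972.8 − 1826)/0.667 = -1279 J.
Step 2 (isochoric): W = 0 (constant volume).
W_total = -1279 + 0 = -1279 J.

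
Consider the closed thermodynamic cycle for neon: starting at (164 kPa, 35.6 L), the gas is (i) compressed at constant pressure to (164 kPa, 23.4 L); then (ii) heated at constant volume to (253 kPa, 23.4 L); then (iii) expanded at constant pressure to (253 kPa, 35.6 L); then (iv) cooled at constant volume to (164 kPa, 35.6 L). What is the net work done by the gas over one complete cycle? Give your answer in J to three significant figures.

W_net ≈ 1090 J

Constant-volume legs do no work.
W(i) = (164)(23.4 − 35.6) = -2001 J; W(iii) = (253)(35.6 − 23.4) = 3087 J.
W_net = -2001 + 3087 = 1086 J (the clockwise enclosed area).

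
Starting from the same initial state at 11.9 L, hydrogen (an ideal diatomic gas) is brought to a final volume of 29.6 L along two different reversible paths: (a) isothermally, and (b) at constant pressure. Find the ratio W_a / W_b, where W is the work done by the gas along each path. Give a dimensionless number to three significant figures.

Path (a) isothermal: W = P₁V₁ ln(V₂/V₁) → W_a/(P₁V₁) = 0.9112.
Path (b) isobaric: W = P₁(V₂ − V₁) → W_b/(P₁V₁) = 1.487.
W_a / W_b = 0.9112 / 1.487 = 0.6126.

W_a / W_b ≈ 0.613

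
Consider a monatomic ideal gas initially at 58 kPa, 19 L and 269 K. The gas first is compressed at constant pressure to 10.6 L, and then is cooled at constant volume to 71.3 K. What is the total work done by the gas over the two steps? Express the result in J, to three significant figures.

Step 1 (isobaric): W = PΔV = (58 kPa)(10.6 − 19 L) = -487.2 J.
Step 2 (isochoric): W = 0 (constant volume).
W_total = -487.2 + 0 = -487.2 J.

W_total ≈ -487 J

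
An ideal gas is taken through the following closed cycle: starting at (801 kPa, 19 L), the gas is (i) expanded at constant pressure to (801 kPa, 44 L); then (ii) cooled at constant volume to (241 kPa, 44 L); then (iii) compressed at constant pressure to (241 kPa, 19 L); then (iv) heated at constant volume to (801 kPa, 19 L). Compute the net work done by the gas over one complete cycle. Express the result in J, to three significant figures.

W_net ≈ 14000 J

Constant-volume legs do no work.
W(i) = (801)(44 − 19) = 20025 J; W(iii) = (241)(19 − 44) = -6025 J.
W_net = 20025 − 6025 = 14000 J (the clockwise enclosed area).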